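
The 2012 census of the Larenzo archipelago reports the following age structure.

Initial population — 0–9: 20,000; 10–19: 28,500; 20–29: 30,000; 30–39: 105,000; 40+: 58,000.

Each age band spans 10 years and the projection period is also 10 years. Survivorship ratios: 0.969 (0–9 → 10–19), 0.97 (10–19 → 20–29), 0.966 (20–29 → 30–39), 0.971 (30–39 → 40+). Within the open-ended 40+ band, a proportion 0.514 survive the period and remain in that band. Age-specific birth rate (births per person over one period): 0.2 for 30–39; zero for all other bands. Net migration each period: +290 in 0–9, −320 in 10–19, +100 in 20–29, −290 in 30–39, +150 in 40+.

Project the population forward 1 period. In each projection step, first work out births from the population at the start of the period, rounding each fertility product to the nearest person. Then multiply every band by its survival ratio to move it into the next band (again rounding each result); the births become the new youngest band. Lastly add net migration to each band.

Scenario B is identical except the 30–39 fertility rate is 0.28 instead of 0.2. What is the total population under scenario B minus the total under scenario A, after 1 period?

— Period 1 —
Births: 105000 * 0.2 = 21000
10–19: 20000 * 0.969 = 19380
20–29: 28500 * 0.97 = 27645
30–39: 30000 * 0.966 = 28980
40+: 105000 * 0.971 + 58000 * 0.514 = 101955 + 29812 = 131767
Net migration: 0–9 + 290 → 21290; 10–19 − 320 → 19060; 20–29 + 100 → 27745; 30–39 − 290 → 28690; 40+ + 150 → 131917
Population now: 0–9=21290, 10–19=19060, 20–29=27745, 30–39=28690, 40+=131917
Scenario A total after 1 period: 228702
Scenario B projection —
— Period 1 —
Births: 105000 * 0.28 = 29400
10–19: 20000 * 0.969 = 19380
20–29: 28500 * 0.97 = 27645
30–39: 30000 * 0.966 = 28980
40+: 105000 * 0.971 + 58000 * 0.514 = 101955 + 29812 = 131767
Net migration: 0–9 + 290 → 29690; 10–19 − 320 → 19060; 20–29 + 100 → 27745; 30–39 − 290 → 28690; 40+ + 150 → 131917
Population now: 0–9=29690, 10–19=19060, 20–29=27745, 30–39=28690, 40+=131917
Scenario B total after 1 period: 237102
Difference B − A = 237102 − 228702 = 8400

8400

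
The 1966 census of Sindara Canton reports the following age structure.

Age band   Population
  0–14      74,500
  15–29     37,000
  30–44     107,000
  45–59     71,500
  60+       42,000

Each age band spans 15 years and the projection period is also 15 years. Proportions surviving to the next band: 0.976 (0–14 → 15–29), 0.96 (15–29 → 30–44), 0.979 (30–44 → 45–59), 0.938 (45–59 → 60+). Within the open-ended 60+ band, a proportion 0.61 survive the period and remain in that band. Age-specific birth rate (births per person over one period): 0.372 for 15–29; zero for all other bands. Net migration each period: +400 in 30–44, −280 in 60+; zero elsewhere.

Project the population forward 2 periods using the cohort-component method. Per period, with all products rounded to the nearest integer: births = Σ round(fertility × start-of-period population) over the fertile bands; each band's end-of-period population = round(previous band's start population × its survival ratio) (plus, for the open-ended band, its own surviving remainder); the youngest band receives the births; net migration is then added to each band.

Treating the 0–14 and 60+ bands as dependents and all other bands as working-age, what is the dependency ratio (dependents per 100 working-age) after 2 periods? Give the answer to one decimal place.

152.7

After projecting period 1:
Births: 37000 * 0.372 = 13764
15–29: 74500 * 0.976 = 72712
30–44: 37000 * 0.96 = 35520
45–59: 107000 * 0.979 = 104753
60+: 71500 * 0.938 + 42000 * 0.61 = 67067 + 25620 = 92687
Net migration: 30–44 + 400 → 35920; 60+ − 280 → 92407
→ [13764, 72712, 35920, 104753, 92407]
After projecting period 2:
Births: 72712 * 0.372 = 27049
15–29: 13764 * 0.976 = 13434
30–44: 72712 * 0.96 = 69804
45–59: 35920 * 0.979 = 35166
60+: 104753 * 0.938 + 92407 * 0.61 = 98258 + 56368 = 154626
Net migration: 30–44 + 400 → 70204; 60+ − 280 → 154346
→ [27049, 13434, 70204, 35166, 154346]
Dependents (band 0–14 + band 60+) = 27049 + 154346 = 181395; working-age = 118804; ratio = 181395/118804 × 100 = 152.7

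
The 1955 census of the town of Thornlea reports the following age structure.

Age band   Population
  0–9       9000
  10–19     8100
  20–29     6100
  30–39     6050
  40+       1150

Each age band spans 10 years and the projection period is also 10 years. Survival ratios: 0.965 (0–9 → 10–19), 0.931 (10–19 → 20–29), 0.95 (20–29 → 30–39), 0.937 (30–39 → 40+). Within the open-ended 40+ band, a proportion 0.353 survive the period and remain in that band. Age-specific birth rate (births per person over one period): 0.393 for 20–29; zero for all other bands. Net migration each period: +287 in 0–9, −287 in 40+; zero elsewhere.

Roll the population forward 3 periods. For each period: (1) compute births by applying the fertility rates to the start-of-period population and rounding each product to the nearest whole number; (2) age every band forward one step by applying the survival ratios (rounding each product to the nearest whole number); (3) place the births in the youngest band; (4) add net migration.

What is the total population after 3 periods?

25658

(Bands numbered youngest = 1 to oldest = 5.)
[period 1]
Births: 6100 × 0.393 = 2397
Band 2: 9000 × 0.965 = 8685
Band 3: 8100 × 0.931 = 7541
Band 4: 6100 × 0.95 = 5795
Band 5: 6050 × 0.937 + 1150 × 0.353 = 5669 + 406 = 6075
Net migration: Band 1 + 287 → 2684; Band 5 − 287 → 5788
Population now: 0–9=2684, 10–19=8685, 20–29=7541, 30–39=5795, 40+=5788
[period 2]
Births: 7541 × 0.393 = 2964
Band 2: 2684 × 0.965 = 2590
Band 3: 8685 × 0.931 = 8086
Band 4: 7541 × 0.95 = 7164
Band 5: 5795 × 0.937 + 5788 × 0.353 = 5430 + 2043 = 7473
Net migration: Band 1 + 287 → 3251; Band 5 − 287 → 7186
Population now: 0–9=3251, 10–19=2590, 20–29=8086, 30–39=7164, 40+=7186
[period 3]
Births: 8086 × 0.393 = 3178
Band 2: 3251 × 0.965 = 3137
Band 3: 2590 × 0.931 = 2411
Band 4: 8086 × 0.95 = 7682
Band 5: 7164 × 0.937 + 7186 × 0.353 = 6713 + 2537 = 9250
Net migration: Band 1 + 287 → 3465; Band 5 − 287 → 8963
Population now: 0–9=3465, 10–19=3137, 20–29=2411, 30–39=7682, 40+=8963
Total after period 3: 3465 + 3137 + 2411 + 7682 + 8963 = 25658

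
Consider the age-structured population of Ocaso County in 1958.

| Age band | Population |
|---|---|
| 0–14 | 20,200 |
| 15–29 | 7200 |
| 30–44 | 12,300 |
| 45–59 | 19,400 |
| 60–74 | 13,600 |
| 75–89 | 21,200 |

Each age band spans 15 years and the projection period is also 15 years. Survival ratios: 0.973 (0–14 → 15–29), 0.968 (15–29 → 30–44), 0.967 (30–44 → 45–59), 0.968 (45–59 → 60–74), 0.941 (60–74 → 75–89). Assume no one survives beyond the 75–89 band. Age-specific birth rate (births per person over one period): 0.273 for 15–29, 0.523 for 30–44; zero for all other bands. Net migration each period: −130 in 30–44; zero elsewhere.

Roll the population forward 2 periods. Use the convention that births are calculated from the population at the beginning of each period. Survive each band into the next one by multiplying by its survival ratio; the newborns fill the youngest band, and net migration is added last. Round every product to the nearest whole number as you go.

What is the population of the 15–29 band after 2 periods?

— Period 1 —
Births: 7200 × 0.273 = 1966, 12300 × 0.523 = 6433 → 8399
15–29: 20200 × 0.973 = 19655
30–44: 7200 × 0.968 = 6970
45–59: 12300 × 0.967 = 11894
60–74: 19400 × 0.968 = 18779
75–89: 13600 × 0.941 = 12798
Net migration: 30–44 − 130 → 6840
→ [8399, 19655, 6840, 11894, 18779, 12798]
— Period 2 —
Births: 19655 × 0.273 = 5366, 6840 × 0.523 = 3577 → 8943
15–29: 8399 × 0.973 = 8172
30–44: 19655 × 0.968 = 19026
45–59: 6840 × 0.967 = 6614
60–74: 11894 × 0.968 = 11513
75–89: 18779 × 0.941 = 17671
Net migration: 30–44 − 130 → 18896
→ [8943, 8172, 18896, 6614, 11513, 17671]

8172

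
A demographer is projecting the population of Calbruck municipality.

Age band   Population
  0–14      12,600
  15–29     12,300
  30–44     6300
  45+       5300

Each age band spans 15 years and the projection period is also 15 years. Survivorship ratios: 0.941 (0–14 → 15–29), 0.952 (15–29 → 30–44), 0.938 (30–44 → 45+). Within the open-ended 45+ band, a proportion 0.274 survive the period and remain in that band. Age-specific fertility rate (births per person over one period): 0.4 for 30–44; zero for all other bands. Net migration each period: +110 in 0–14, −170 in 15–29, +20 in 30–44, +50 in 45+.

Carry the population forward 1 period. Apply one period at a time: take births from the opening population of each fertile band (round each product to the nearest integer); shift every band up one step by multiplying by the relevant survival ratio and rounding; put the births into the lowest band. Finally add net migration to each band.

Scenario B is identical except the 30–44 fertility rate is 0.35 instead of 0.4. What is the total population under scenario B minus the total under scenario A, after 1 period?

Call the groups 1 to 4, youngest first.
Period 1.
Births: 6300 × 0.4 = 2520
Group 2: 12600 × 0.941 = 11857
Group 3: 12300 × 0.952 = 11710
Group 4: 6300 × 0.938 + 5300 × 0.274 = 5909 + 1452 = 7361
Net migration: Group 1 + 110 → 2630; Group 2 − 170 → 11687; Group 3 + 20 → 11730; Group 4 + 50 → 7411
→ [2630, 11687, 11730, 7411]
Scenario A total after 1 period: 33458
Scenario B projection —
Period 1.
Births: 6300 × 0.35 = 2205
Group 2: 12600 × 0.941 = 11857
Group 3: 12300 × 0.952 = 11710
Group 4: 6300 × 0.938 + 5300 × 0.274 = 5909 + 1452 = 7361
Net migration: Group 1 + 110 → 2315; Group 2 − 170 → 11687; Group 3 + 20 → 11730; Group 4 + 50 → 7411
→ [2315, 11687, 11730, 7411]
Scenario B total after 1 period: 33143
Difference B − A = 33143 − 33458 = -315

-315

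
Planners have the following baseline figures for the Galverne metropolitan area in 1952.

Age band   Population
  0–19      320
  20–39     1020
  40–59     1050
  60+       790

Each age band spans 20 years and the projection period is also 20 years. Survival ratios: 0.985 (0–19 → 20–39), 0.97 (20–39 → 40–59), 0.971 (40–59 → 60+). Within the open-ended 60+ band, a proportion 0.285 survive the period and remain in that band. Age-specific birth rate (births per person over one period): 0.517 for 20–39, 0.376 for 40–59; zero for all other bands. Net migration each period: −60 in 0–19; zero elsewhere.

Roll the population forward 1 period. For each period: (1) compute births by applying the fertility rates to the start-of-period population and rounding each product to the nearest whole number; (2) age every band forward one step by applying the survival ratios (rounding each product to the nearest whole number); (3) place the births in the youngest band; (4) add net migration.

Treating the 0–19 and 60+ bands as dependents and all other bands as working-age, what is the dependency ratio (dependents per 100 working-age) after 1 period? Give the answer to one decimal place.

161.6

[period 1]
Births: 1020 × 0.517 = 527  |  1050 × 0.376 = 395 → 922
20–39: 320 × 0.985 = 315
40–59: 1020 × 0.97 = 989
60+: 1050 × 0.971 + 790 × 0.285 = 1020 + 225 = 1245
Net migration: 0–19 − 60 → 862
Giving 862 / 315 / 989 / 1245.
Dependents (band 0–19 + band 60+) = 862 + 1245 = 2107; working-age = 1304; ratio = 2107/1304 × 100 = 161.6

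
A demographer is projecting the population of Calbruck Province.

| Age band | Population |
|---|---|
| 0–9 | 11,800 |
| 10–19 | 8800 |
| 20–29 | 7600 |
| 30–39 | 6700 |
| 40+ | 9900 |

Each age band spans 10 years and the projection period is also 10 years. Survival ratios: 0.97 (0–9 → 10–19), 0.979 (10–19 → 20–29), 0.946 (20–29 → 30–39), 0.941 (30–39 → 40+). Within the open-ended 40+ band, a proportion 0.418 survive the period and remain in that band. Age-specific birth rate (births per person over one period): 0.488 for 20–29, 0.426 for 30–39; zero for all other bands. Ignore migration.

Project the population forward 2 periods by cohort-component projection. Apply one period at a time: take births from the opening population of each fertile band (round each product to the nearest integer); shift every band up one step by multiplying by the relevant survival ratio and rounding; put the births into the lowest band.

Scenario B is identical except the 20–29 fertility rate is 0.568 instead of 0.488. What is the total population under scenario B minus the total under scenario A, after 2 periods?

1279

Period 1:
Births: 7600 × 0.488 = 3709 ; 6700 × 0.426 = 2854 → total 6563
10–19: 11800 × 0.97 = 11446
20–29: 8800 × 0.979 = 8615
30–39: 7600 × 0.946 = 7190
40+: 6700 × 0.941 + 9900 × 0.418 = 6305 + 4138 = 10443
Population now: 0–9=6563, 10–19=11446, 20–29=8615, 30–39=7190, 40+=10443
Period 2:
Births: 8615 × 0.488 = 4204 ; 7190 × 0.426 = 3063 → total 7267
10–19: 6563 × 0.97 = 6366
20–29: 11446 × 0.979 = 11206
30–39: 8615 × 0.946 = 8150
40+: 7190 × 0.941 + 10443 × 0.418 = 6766 + 4365 = 11131
Population now: 0–9=7267, 10–19=6366, 20–29=11206, 30–39=8150, 40+=11131
Scenario A total after 2 periods: 44120
Scenario B projection —
Period 1:
Births: 7600 × 0.568 = 4317 ; 6700 × 0.426 = 2854 → total 7171
10–19: 11800 × 0.97 = 11446
20–29: 8800 × 0.979 = 8615
30–39: 7600 × 0.946 = 7190
40+: 6700 × 0.941 + 9900 × 0.418 = 6305 + 4138 = 10443
Population now: 0–9=7171, 10–19=11446, 20–29=8615, 30–39=7190, 40+=10443
Period 2:
Births: 8615 × 0.568 = 4893 ; 7190 × 0.426 = 3063 → total 7956
10–19: 7171 × 0.97 = 6956
20–29: 11446 × 0.979 = 11206
30–39: 8615 × 0.946 = 8150
40+: 7190 × 0.941 + 10443 × 0.418 = 6766 + 4365 = 11131
Population now: 0–9=7956, 10–19=6956, 20–29=11206, 30–39=8150, 40+=11131
Scenario B total after 2 periods: 45399
Difference B − A = 45399 − 44120 = 1279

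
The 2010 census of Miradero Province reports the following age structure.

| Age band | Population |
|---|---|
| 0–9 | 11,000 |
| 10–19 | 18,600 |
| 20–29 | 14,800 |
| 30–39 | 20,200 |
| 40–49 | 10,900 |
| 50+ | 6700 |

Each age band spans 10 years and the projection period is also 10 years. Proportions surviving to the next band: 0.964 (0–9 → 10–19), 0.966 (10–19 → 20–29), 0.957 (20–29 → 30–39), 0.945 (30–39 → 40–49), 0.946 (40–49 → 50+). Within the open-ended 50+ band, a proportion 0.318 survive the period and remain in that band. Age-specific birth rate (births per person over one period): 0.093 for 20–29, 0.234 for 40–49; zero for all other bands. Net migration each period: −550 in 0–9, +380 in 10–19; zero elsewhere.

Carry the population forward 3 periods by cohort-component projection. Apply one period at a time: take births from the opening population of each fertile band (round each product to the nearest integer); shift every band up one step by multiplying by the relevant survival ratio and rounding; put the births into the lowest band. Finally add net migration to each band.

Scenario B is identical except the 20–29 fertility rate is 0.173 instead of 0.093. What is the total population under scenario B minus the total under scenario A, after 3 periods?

Let band 1 be 0–9 through band 6 = 50+.
Period 1.
Births: 14800 × 0.093 = 1376, 10900 × 0.234 = 2551 → 3927
Band 2: 11000 × 0.964 = 10604
Band 3: 18600 × 0.966 = 17968
Band 4: 14800 × 0.957 = 14164
Band 5: 20200 × 0.945 = 19089
Band 6: 10900 × 0.946 + 6700 × 0.318 = 10311 + 2131 = 12442
Net migration: Band 1 − 550 → 3377; Band 2 + 380 → 10984
Population now: 0–9=3377, 10–19=10984, 20–29=17968, 30–39=14164, 40–49=19089, 50+=12442
Period 2.
Births: 17968 × 0.093 = 1671, 19089 × 0.234 = 4467 → 6138
Band 2: 3377 × 0.964 = 3255
Band 3: 10984 × 0.966 = 10611
Band 4: 17968 × 0.957 = 17195
Band 5: 14164 × 0.945 = 13385
Band 6: 19089 × 0.946 + 12442 × 0.318 = 18058 + 3957 = 22015
Net migration: Band 1 − 550 → 5588; Band 2 + 380 → 3635
Population now: 0–9=5588, 10–19=3635, 20–29=10611, 30–39=17195, 40–49=13385, 50+=22015
Period 3.
Births: 10611 × 0.093 = 987, 13385 × 0.234 = 3132 → 4119
Band 2: 5588 × 0.964 = 5387
Band 3: 3635 × 0.966 = 3511
Band 4: 10611 × 0.957 = 10155
Band 5: 17195 × 0.945 = 16249
Band 6: 13385 × 0.946 + 22015 × 0.318 = 12662 + 7001 = 19663
Net migration: Band 1 − 550 → 3569; Band 2 + 380 → 5767
Population now: 0–9=3569, 10–19=5767, 20–29=3511, 30–39=10155, 40–49=16249, 50+=19663
Scenario A total after 3 periods: 58914
Scenario B projection —
Period 1.
Births: 14800 × 0.173 = 2560, 10900 × 0.234 = 2551 → 5111
Band 2: 11000 × 0.964 = 10604
Band 3: 18600 × 0.966 = 17968
Band 4: 14800 × 0.957 = 14164
Band 5: 20200 × 0.945 = 19089
Band 6: 10900 × 0.946 + 6700 × 0.318 = 10311 + 2131 = 12442
Net migration: Band 1 − 550 → 4561; Band 2 + 380 → 10984
Population now: 0–9=4561, 10–19=10984, 20–29=17968, 30–39=14164, 40–49=19089, 50+=12442
Period 2.
Births: 17968 × 0.173 = 3108, 19089 × 0.234 = 4467 → 7575
Band 2: 4561 × 0.964 = 4397
Band 3: 10984 × 0.966 = 10611
Band 4: 17968 × 0.957 = 17195
Band 5: 14164 × 0.945 = 13385
Band 6: 19089 × 0.946 + 12442 × 0.318 = 18058 + 3957 = 22015
Net migration: Band 1 − 550 → 7025; Band 2 + 380 → 4777
Population now: 0–9=7025, 10–19=4777, 20–29=10611, 30–39=17195, 40–49=13385, 50+=22015
Period 3.
Births: 10611 × 0.173 = 1836, 13385 × 0.234 = 3132 → 4968
Band 2: 7025 × 0.964 = 6772
Band 3: 4777 × 0.966 = 4615
Band 4: 10611 × 0.957 = 10155
Band 5: 17195 × 0.945 = 16249
Band 6: 13385 × 0.946 + 22015 × 0.318 = 12662 + 7001 = 19663
Net migration: Band 1 − 550 → 4418; Band 2 + 380 → 7152
Population now: 0–9=4418, 10–19=7152, 20–29=4615, 30–39=10155, 40–49=16249, 50+=19663
Scenario B total after 3 periods: 62252
Difference B − A = 62252 − 58914 = 3338

3338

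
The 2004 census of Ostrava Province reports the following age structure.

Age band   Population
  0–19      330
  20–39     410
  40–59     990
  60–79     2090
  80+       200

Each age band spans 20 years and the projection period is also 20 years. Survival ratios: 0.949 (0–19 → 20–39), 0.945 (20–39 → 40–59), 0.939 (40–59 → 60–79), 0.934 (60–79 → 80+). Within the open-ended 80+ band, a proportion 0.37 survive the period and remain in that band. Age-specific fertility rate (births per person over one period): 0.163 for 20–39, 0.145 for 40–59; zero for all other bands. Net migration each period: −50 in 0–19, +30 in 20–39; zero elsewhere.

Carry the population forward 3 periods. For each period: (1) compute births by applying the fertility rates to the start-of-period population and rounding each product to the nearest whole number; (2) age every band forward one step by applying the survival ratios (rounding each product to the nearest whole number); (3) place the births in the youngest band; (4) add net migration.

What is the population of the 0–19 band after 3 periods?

Numbering the groups 1..5 from youngest to oldest:
Period 1:
Births: 410 * 0.163 = 67  |  990 * 0.145 = 144 ⇒ total 211
Group 2: 330 * 0.949 = 313
Group 3: 410 * 0.945 = 387
Group 4: 990 * 0.939 = 930
Group 5: 2090 * 0.934 + 200 * 0.37 = 1952 + 74 = 2026
Net migration: Group 1 − 50 → 161; Group 2 + 30 → 343
Population now: 0–19=161, 20–39=343, 40–59=387, 60–79=930, 80+=2026
Period 2:
Births: 343 * 0.163 = 56  |  387 * 0.145 = 56 ⇒ total 112
Group 2: 161 * 0.949 = 153
Group 3: 343 * 0.945 = 324
Group 4: 387 * 0.939 = 363
Group 5: 930 * 0.934 + 2026 * 0.37 = 869 + 750 = 1619
Net migration: Group 1 − 50 → 62; Group 2 + 30 → 183
Population now: 0–19=62, 20–39=183, 40–59=324, 60–79=363, 80+=1619
Period 3:
Births: 183 * 0.163 = 30  |  324 * 0.145 = 47 ⇒ total 77
Group 2: 62 * 0.949 = 59
Group 3: 183 * 0.945 = 173
Group 4: 324 * 0.939 = 304
Group 5: 363 * 0.934 + 1619 * 0.37 = 339 + 599 = 938
Net migration: Group 1 − 50 → 27; Group 2 + 30 → 89
Population now: 0–19=27, 20–39=89, 40–59=173, 60–79=304, 80+=938

27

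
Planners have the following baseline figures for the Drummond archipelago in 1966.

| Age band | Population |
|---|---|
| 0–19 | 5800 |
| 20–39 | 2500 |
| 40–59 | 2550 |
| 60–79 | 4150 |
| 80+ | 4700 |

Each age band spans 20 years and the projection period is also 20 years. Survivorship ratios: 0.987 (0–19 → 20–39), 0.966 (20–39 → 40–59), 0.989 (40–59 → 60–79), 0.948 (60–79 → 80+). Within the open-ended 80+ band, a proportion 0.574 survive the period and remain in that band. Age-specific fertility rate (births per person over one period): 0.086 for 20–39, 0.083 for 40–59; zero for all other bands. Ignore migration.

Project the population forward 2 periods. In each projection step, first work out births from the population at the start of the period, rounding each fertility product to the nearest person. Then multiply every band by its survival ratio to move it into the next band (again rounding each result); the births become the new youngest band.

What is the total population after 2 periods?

(Groups numbered youngest = 1 to oldest = 5.)
Period 1.
Births: 2500 × 0.086 = 215 ; 2550 × 0.083 = 212 → 427
Group 2: 5800 × 0.987 = 5725
Group 3: 2500 × 0.966 = 2415
Group 4: 2550 × 0.989 = 2522
Group 5: 4150 × 0.948 + 4700 × 0.574 = 3934 + 2698 = 6632
→ [427, 5725, 2415, 2522, 6632]
Period 2.
Births: 5725 × 0.086 = 492 ; 2415 × 0.083 = 200 → 692
Group 2: 427 × 0.987 = 421
Group 3: 5725 × 0.966 = 5530
Group 4: 2415 × 0.989 = 2388
Group 5: 2522 × 0.948 + 6632 × 0.574 = 2391 + 3807 = 6198
→ [692, 421, 5530, 2388, 6198]
Total after period 2: 692 + 421 + 5530 + 2388 + 6198 = 15229

15229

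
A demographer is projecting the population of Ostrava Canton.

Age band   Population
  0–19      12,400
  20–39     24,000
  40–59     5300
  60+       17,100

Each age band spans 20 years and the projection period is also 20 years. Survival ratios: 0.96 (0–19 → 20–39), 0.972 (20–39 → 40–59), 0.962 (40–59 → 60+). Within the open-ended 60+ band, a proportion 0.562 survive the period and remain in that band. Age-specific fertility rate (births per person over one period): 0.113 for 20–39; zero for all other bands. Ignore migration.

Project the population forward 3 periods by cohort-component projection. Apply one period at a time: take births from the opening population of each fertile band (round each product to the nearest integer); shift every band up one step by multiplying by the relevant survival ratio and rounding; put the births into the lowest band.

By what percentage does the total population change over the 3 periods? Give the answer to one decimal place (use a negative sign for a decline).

Let group 1 be 0–19 through group 4 = 60+.
— Period 1 —
Births: 24000 × 0.113 = 2712
Group 2: 12400 × 0.96 = 11904
Group 3: 24000 × 0.972 = 23328
Group 4: 5300 × 0.962 + 17100 × 0.562 = 5099 + 9610 = 14709
End of period: [2712, 11904, 23328, 14709]
— Period 2 —
Births: 11904 × 0.113 = 1345
Group 2: 2712 × 0.96 = 2604
Group 3: 11904 × 0.972 = 11571
Group 4: 23328 × 0.962 + 14709 × 0.562 = 22442 + 8266 = 30708
End of period: [1345, 2604, 11571, 30708]
— Period 3 —
Births: 2604 × 0.113 = 294
Group 2: 1345 × 0.96 = 1291
Group 3: 2604 × 0.972 = 2531
Group 4: 11571 × 0.962 + 30708 × 0.562 = 11131 + 17258 = 28389
End of period: [294, 1291, 2531, 28389]
Total: 58800 → 32505; change = -26295; percentage change = -44.7%

-44.7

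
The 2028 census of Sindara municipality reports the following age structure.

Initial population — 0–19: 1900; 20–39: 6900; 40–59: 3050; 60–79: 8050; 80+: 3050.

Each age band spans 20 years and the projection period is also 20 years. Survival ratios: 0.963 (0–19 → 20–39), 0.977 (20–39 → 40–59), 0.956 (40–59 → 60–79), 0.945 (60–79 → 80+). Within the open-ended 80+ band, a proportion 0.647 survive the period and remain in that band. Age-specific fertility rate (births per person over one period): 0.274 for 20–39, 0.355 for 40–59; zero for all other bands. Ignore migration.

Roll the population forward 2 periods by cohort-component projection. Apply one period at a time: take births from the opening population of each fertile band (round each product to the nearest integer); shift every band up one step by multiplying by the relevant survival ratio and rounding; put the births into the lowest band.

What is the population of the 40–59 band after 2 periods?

1788

Call the bands 1 to 5, youngest first.
[period 1]
Births: 6900 × 0.274 = 1891  |  3050 × 0.355 = 1083 → 2974
Band 2: 1900 × 0.963 = 1830
Band 3: 6900 × 0.977 = 6741
Band 4: 3050 × 0.956 = 2916
Band 5: 8050 × 0.945 + 3050 × 0.647 = 7607 + 1973 = 9580
→ [2974, 1830, 6741, 2916, 9580]
[period 2]
Births: 1830 × 0.274 = 501  |  6741 × 0.355 = 2393 → 2894
Band 2: 2974 × 0.963 = 2864
Band 3: 1830 × 0.977 = 1788
Band 4: 6741 × 0.956 = 6444
Band 5: 2916 × 0.945 + 9580 × 0.647 = 2756 + 6198 = 8954
→ [2894, 2864, 1788, 6444, 8954]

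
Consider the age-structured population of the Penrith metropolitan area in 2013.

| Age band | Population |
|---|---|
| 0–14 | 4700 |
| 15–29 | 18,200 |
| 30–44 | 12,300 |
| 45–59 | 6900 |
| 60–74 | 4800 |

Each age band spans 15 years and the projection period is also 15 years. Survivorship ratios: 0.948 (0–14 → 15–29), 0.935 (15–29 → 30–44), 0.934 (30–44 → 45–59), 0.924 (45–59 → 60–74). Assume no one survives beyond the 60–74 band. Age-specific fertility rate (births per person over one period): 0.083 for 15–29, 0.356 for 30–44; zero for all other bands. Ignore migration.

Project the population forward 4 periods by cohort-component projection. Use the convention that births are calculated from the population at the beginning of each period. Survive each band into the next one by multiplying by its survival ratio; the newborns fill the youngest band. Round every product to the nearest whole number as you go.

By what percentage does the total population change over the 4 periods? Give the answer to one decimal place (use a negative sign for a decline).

-60.8

Numbering the bands 1..5 from youngest to oldest:
— Period 1 —
Births: 18200 × 0.083 = 1511, 12300 × 0.356 = 4379 ⇒ total 5890
Band 2: 4700 × 0.948 = 4456
Band 3: 18200 × 0.935 = 17017
Band 4: 12300 × 0.934 = 11488
Band 5: 6900 × 0.924 = 6376
End of period: [5890, 4456, 17017, 11488, 6376]
— Period 2 —
Births: 4456 × 0.083 = 370, 17017 × 0.356 = 6058 ⇒ total 6428
Band 2: 5890 × 0.948 = 5584
Band 3: 4456 × 0.935 = 4166
Band 4: 17017 × 0.934 = 15894
Band 5: 11488 × 0.924 = 10615
End of period: [6428, 5584, 4166, 15894, 10615]
— Period 3 —
Births: 5584 × 0.083 = 463, 4166 × 0.356 = 1483 ⇒ total 1946
Band 2: 6428 × 0.948 = 6094
Band 3: 5584 × 0.935 = 5221
Band 4: 4166 × 0.934 = 3891
Band 5: 15894 × 0.924 = 14686
End of period: [1946, 6094, 5221, 3891, 14686]
— Period 4 —
Births: 6094 × 0.083 = 506, 5221 × 0.356 = 1859 ⇒ total 2365
Band 2: 1946 × 0.948 = 1845
Band 3: 6094 × 0.935 = 5698
Band 4: 5221 × 0.934 = 4876
Band 5: 3891 × 0.924 = 3595
End of period: [2365, 1845, 5698, 4876, 3595]
Total: 46900 → 18379; change = -28521; percentage change = -60.8%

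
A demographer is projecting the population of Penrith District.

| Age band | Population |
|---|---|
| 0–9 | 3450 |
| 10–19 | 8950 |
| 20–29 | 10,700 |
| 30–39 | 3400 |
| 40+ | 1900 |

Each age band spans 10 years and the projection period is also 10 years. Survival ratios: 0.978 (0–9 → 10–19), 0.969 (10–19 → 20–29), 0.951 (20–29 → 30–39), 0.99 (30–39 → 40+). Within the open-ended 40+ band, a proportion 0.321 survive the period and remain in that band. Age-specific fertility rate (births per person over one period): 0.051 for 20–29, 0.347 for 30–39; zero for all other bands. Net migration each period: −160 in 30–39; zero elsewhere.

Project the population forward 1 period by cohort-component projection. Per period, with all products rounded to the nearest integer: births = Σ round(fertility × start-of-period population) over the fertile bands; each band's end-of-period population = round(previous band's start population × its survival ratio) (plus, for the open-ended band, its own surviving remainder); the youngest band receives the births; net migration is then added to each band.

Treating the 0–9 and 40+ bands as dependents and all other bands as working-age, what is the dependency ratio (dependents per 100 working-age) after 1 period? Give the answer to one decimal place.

25.8

Call the groups 1 to 5, youngest first.
[period 1]
Births: 10700 * 0.051 = 546, 3400 * 0.347 = 1180 → 1726
Group 2: 3450 * 0.978 = 3374
Group 3: 8950 * 0.969 = 8673
Group 4: 10700 * 0.951 = 10176
Group 5: 3400 * 0.99 + 1900 * 0.321 = 3366 + 610 = 3976
Net migration: Group 4 − 160 → 10016
→ [1726, 3374, 8673, 10016, 3976]
Dependents (band 0–9 + band 40+) = 1726 + 3976 = 5702; working-age = 22063; ratio = 5702/22063 × 100 = 25.8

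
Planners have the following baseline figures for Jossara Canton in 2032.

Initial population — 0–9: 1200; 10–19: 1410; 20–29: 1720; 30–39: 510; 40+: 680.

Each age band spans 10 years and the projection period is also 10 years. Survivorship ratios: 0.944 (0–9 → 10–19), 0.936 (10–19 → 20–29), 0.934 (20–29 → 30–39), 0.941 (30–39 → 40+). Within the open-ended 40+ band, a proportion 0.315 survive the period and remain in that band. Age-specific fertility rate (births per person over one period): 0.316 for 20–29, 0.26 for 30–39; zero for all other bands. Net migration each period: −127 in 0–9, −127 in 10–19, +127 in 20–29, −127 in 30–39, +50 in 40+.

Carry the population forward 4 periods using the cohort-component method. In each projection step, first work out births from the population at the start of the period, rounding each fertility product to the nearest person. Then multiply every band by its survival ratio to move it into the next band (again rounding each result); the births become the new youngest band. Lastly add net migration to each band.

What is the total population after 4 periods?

Numbering the bands 1..5 from youngest to oldest:
[period 1]
Births: 1720 * 0.316 = 544, 510 * 0.26 = 133 → total 677
Band 2: 1200 * 0.944 = 1133
Band 3: 1410 * 0.936 = 1320
Band 4: 1720 * 0.934 = 1606
Band 5: 510 * 0.941 + 680 * 0.315 = 480 + 214 = 694
Net migration: Band 1 − 127 → 550; Band 2 − 127 → 1006; Band 3 + 127 → 1447; Band 4 − 127 → 1479; Band 5 + 50 → 744
→ [550, 1006, 1447, 1479, 744]
[period 2]
Births: 1447 * 0.316 = 457, 1479 * 0.26 = 385 → total 842
Band 2: 550 * 0.944 = 519
Band 3: 1006 * 0.936 = 942
Band 4: 1447 * 0.934 = 1351
Band 5: 1479 * 0.941 + 744 * 0.315 = 1392 + 234 = 1626
Net migration: Band 1 − 127 → 715; Band 2 − 127 → 392; Band 3 + 127 → 1069; Band 4 − 127 → 1224; Band 5 + 50 → 1676
→ [715, 392, 1069, 1224, 1676]
[period 3]
Births: 1069 * 0.316 = 338, 1224 * 0.26 = 318 → total 656
Band 2: 715 * 0.944 = 675
Band 3: 392 * 0.936 = 367
Band 4: 1069 * 0.934 = 998
Band 5: 1224 * 0.941 + 1676 * 0.315 = 1152 + 528 = 1680
Net migration: Band 1 − 127 → 529; Band 2 − 127 → 548; Band 3 + 127 → 494; Band 4 − 127 → 871; Band 5 + 50 → 1730
→ [529, 548, 494, 871, 1730]
[period 4]
Births: 494 * 0.316 = 156, 871 * 0.26 = 226 → total 382
Band 2: 529 * 0.944 = 499
Band 3: 548 * 0.936 = 513
Band 4: 494 * 0.934 = 461
Band 5: 871 * 0.941 + 1730 * 0.315 = 820 + 545 = 1365
Net migration: Band 1 − 127 → 255; Band 2 − 127 → 372; Band 3 + 127 → 640; Band 4 − 127 → 334; Band 5 + 50 → 1415
→ [255, 372, 640, 334, 1415]
Total after period 4: 255 + 372 + 640 + 334 + 1415 = 3016

3016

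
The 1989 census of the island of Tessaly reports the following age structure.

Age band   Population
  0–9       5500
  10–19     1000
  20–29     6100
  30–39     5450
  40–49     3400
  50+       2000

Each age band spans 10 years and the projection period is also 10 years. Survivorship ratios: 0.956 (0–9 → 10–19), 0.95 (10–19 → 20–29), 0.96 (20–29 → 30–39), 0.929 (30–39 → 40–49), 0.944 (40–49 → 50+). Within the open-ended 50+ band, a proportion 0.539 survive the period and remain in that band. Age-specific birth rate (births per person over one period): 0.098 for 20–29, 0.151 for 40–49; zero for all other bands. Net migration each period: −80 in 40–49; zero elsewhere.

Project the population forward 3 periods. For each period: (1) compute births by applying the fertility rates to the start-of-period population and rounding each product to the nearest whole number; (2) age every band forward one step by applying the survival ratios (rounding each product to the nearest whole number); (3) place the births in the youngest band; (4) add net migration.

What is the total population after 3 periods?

17519

Numbering the bands 1..6 from youngest to oldest:
Period 1.
Births: 6100 * 0.098 = 598 ; 3400 * 0.151 = 513 → total 1111
Band 2: 5500 * 0.956 = 5258
Band 3: 1000 * 0.95 = 950
Band 4: 6100 * 0.96 = 5856
Band 5: 5450 * 0.929 = 5063
Band 6: 3400 * 0.944 + 2000 * 0.539 = 3210 + 1078 = 4288
Net migration: Band 5 − 80 → 4983
→ [1111, 5258, 950, 5856, 4983, 4288]
Period 2.
Births: 950 * 0.098 = 93 ; 4983 * 0.151 = 752 → total 845
Band 2: 1111 * 0.956 = 1062
Band 3: 5258 * 0.95 = 4995
Band 4: 950 * 0.96 = 912
Band 5: 5856 * 0.929 = 5440
Band 6: 4983 * 0.944 + 4288 * 0.539 = 4704 + 2311 = 7015
Net migration: Band 5 − 80 → 5360
→ [845, 1062, 4995, 912, 5360, 7015]
Period 3.
Births: 4995 * 0.098 = 490 ; 5360 * 0.151 = 809 → total 1299
Band 2: 845 * 0.956 = 808
Band 3: 1062 * 0.95 = 1009
Band 4: 4995 * 0.96 = 4795
Band 5: 912 * 0.929 = 847
Band 6: 5360 * 0.944 + 7015 * 0.539 = 5060 + 3781 = 8841
Net migration: Band 5 − 80 → 767
→ [1299, 808, 1009, 4795, 767, 8841]
Total after period 3: 1299 + 808 + 1009 + 4795 + 767 + 8841 = 17519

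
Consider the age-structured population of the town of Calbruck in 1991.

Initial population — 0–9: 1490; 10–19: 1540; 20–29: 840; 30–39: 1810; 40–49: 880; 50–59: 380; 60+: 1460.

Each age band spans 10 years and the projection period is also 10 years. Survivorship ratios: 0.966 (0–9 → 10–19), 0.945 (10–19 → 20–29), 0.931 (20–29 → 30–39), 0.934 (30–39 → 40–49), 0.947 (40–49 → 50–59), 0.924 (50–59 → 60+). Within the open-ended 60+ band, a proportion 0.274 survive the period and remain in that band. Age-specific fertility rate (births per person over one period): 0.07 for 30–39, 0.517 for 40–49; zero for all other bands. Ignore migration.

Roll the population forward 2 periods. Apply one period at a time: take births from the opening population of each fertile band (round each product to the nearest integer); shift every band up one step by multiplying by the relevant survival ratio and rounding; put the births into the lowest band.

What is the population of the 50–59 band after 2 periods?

Period 1:
Births: 1810 * 0.07 = 127  |  880 * 0.517 = 455 — total 582
10–19: 1490 * 0.966 = 1439
20–29: 1540 * 0.945 = 1455
30–39: 840 * 0.931 = 782
40–49: 1810 * 0.934 = 1691
50–59: 880 * 0.947 = 833
60+: 380 * 0.924 + 1460 * 0.274 = 351 + 400 = 751
End of period: [582, 1439, 1455, 782, 1691, 833, 751]
Period 2:
Births: 782 * 0.07 = 55  |  1691 * 0.517 = 874 — total 929
10–19: 582 * 0.966 = 562
20–29: 1439 * 0.945 = 1360
30–39: 1455 * 0.931 = 1355
40–49: 782 * 0.934 = 730
50–59: 1691 * 0.947 = 1601
60+: 833 * 0.924 + 751 * 0.274 = 770 + 206 = 976
End of period: [929, 562, 1360, 1355, 730, 1601, 976]

1601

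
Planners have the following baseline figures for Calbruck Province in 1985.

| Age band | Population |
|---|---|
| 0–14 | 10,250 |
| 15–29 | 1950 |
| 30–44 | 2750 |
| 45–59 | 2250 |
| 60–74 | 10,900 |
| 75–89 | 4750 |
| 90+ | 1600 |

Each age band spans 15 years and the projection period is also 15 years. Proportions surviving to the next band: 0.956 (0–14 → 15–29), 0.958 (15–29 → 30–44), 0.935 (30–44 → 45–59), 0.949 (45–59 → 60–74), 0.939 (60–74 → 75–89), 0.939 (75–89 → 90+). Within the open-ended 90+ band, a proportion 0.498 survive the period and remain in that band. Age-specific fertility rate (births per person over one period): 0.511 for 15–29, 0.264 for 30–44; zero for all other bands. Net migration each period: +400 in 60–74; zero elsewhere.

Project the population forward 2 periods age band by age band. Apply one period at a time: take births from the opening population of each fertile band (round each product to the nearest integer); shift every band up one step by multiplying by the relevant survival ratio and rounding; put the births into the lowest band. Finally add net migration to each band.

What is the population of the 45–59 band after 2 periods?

1747

Call the bands 1 to 7, youngest first.
Period 1:
Births: 1950 * 0.511 = 996 ; 2750 * 0.264 = 726 — total 1722
Band 2: 10250 * 0.956 = 9799
Band 3: 1950 * 0.958 = 1868
Band 4: 2750 * 0.935 = 2571
Band 5: 2250 * 0.949 = 2135
Band 6: 10900 * 0.939 = 10235
Band 7: 4750 * 0.939 + 1600 * 0.498 = 4460 + 797 = 5257
Net migration: Band 5 + 400 → 2535
End of period: [1722, 9799, 1868, 2571, 2535, 10235, 5257]
Period 2:
Births: 9799 * 0.511 = 5007 ; 1868 * 0.264 = 493 — total 5500
Band 2: 1722 * 0.956 = 1646
Band 3: 9799 * 0.958 = 9387
Band 4: 1868 * 0.935 = 1747
Band 5: 2571 * 0.949 = 2440
Band 6: 2535 * 0.939 = 2380
Band 7: 10235 * 0.939 + 5257 * 0.498 = 9611 + 2618 = 12229
Net migration: Band 5 + 400 → 2840
End of period: [5500, 1646, 9387, 1747, 2840, 2380, 12229]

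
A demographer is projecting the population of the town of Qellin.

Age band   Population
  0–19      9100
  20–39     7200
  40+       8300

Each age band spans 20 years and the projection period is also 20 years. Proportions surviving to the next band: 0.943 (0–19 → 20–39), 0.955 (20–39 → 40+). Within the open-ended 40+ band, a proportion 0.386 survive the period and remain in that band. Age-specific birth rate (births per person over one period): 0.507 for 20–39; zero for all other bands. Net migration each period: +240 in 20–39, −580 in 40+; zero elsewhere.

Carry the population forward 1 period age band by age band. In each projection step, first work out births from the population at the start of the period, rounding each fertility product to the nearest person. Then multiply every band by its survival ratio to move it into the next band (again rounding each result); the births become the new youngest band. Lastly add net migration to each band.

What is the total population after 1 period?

Period 1.
Births: 7200 × 0.507 = 3650
20–39: 9100 × 0.943 = 8581
40+: 7200 × 0.955 + 8300 × 0.386 = 6876 + 3204 = 10080
Net migration: 20–39 + 240 → 8821; 40+ − 580 → 9500
→ [3650, 8821, 9500]
Total after period 1: 3650 + 8821 + 9500 = 21971

21971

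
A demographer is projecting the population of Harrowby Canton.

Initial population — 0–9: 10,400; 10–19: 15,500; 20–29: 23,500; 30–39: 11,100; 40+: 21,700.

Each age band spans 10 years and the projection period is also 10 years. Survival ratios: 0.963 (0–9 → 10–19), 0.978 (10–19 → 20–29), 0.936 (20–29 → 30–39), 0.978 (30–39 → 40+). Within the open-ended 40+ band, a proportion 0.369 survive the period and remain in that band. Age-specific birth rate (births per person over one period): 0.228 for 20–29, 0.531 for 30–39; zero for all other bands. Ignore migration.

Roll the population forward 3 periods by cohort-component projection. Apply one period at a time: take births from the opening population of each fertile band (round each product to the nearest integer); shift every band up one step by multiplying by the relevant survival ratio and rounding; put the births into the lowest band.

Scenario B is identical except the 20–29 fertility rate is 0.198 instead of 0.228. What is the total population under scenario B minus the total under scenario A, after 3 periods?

-1396

Let group 1 be 0–9 through group 5 = 40+.
— Period 1 —
Births: 23500 × 0.228 = 5358 ; 11100 × 0.531 = 5894 → total 11252
Group 2: 10400 × 0.963 = 10015
Group 3: 15500 × 0.978 = 15159
Group 4: 23500 × 0.936 = 21996
Group 5: 11100 × 0.978 + 21700 × 0.369 = 10856 + 8007 = 18863
End of period: [11252, 10015, 15159, 21996, 18863]
— Period 2 —
Births: 15159 × 0.228 = 3456 ; 21996 × 0.531 = 11680 → total 15136
Group 2: 11252 × 0.963 = 10836
Group 3: 10015 × 0.978 = 9795
Group 4: 15159 × 0.936 = 14189
Group 5: 21996 × 0.978 + 18863 × 0.369 = 21512 + 6960 = 28472
End of period: [15136, 10836, 9795, 14189, 28472]
— Period 3 —
Births: 9795 × 0.228 = 2233 ; 14189 × 0.531 = 7534 → total 9767
Group 2: 15136 × 0.963 = 14576
Group 3: 10836 × 0.978 = 10598
Group 4: 9795 × 0.936 = 9168
Group 5: 14189 × 0.978 + 28472 × 0.369 = 13877 + 10506 = 24383
End of period: [9767, 14576, 10598, 9168, 24383]
Scenario A total after 3 periods: 68492
Scenario B projection —
— Period 1 —
Births: 23500 × 0.198 = 4653 ; 11100 × 0.531 = 5894 → total 10547
Group 2: 10400 × 0.963 = 10015
Group 3: 15500 × 0.978 = 15159
Group 4: 23500 × 0.936 = 21996
Group 5: 11100 × 0.978 + 21700 × 0.369 = 10856 + 8007 = 18863
End of period: [10547, 10015, 15159, 21996, 18863]
— Period 2 —
Births: 15159 × 0.198 = 3001 ; 21996 × 0.531 = 11680 → total 14681
Group 2: 10547 × 0.963 = 10157
Group 3: 10015 × 0.978 = 9795
Group 4: 15159 × 0.936 = 14189
Group 5: 21996 × 0.978 + 18863 × 0.369 = 21512 + 6960 = 28472
End of period: [14681, 10157, 9795, 14189, 28472]
— Period 3 —
Births: 9795 × 0.198 = 1939 ; 14189 × 0.531 = 7534 → total 9473
Group 2: 14681 × 0.963 = 14138
Group 3: 10157 × 0.978 = 9934
Group 4: 9795 × 0.936 = 9168
Group 5: 14189 × 0.978 + 28472 × 0.369 = 13877 + 10506 = 24383
End of period: [9473, 14138, 9934, 9168, 24383]
Scenario B total after 3 periods: 67096
Difference B − A = 67096 − 68492 = -1396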